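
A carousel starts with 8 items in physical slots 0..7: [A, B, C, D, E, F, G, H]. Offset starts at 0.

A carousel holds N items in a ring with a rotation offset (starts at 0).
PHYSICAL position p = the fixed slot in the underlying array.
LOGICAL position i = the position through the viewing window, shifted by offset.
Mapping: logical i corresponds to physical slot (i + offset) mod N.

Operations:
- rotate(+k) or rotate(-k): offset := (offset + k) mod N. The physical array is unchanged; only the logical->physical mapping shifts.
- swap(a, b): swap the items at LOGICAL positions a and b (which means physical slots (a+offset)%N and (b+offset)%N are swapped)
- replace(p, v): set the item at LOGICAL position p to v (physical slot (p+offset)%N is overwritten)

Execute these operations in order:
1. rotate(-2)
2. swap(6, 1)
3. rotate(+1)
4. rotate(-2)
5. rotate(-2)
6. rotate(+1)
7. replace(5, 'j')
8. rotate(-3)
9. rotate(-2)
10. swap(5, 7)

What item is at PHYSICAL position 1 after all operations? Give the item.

Answer: j

Derivation:
After op 1 (rotate(-2)): offset=6, physical=[A,B,C,D,E,F,G,H], logical=[G,H,A,B,C,D,E,F]
After op 2 (swap(6, 1)): offset=6, physical=[A,B,C,D,H,F,G,E], logical=[G,E,A,B,C,D,H,F]
After op 3 (rotate(+1)): offset=7, physical=[A,B,C,D,H,F,G,E], logical=[E,A,B,C,D,H,F,G]
After op 4 (rotate(-2)): offset=5, physical=[A,B,C,D,H,F,G,E], logical=[F,G,E,A,B,C,D,H]
After op 5 (rotate(-2)): offset=3, physical=[A,B,C,D,H,F,G,E], logical=[D,H,F,G,E,A,B,C]
After op 6 (rotate(+1)): offset=4, physical=[A,B,C,D,H,F,G,E], logical=[H,F,G,E,A,B,C,D]
After op 7 (replace(5, 'j')): offset=4, physical=[A,j,C,D,H,F,G,E], logical=[H,F,G,E,A,j,C,D]
After op 8 (rotate(-3)): offset=1, physical=[A,j,C,D,H,F,G,E], logical=[j,C,D,H,F,G,E,A]
After op 9 (rotate(-2)): offset=7, physical=[A,j,C,D,H,F,G,E], logical=[E,A,j,C,D,H,F,G]
After op 10 (swap(5, 7)): offset=7, physical=[A,j,C,D,G,F,H,E], logical=[E,A,j,C,D,G,F,H]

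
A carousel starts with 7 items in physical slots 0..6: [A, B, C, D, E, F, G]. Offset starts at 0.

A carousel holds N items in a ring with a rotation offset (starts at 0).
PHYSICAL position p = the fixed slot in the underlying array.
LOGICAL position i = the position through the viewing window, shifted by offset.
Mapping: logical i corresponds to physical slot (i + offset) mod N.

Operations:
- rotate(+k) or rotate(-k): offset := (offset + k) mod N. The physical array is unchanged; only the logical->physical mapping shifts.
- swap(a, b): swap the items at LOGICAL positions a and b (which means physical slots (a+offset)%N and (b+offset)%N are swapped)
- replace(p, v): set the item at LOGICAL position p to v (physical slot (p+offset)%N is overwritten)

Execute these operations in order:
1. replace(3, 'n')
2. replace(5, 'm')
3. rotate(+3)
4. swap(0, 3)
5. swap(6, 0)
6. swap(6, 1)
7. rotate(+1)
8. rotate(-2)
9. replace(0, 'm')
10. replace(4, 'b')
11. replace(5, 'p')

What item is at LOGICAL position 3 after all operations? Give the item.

After op 1 (replace(3, 'n')): offset=0, physical=[A,B,C,n,E,F,G], logical=[A,B,C,n,E,F,G]
After op 2 (replace(5, 'm')): offset=0, physical=[A,B,C,n,E,m,G], logical=[A,B,C,n,E,m,G]
After op 3 (rotate(+3)): offset=3, physical=[A,B,C,n,E,m,G], logical=[n,E,m,G,A,B,C]
After op 4 (swap(0, 3)): offset=3, physical=[A,B,C,G,E,m,n], logical=[G,E,m,n,A,B,C]
After op 5 (swap(6, 0)): offset=3, physical=[A,B,G,C,E,m,n], logical=[C,E,m,n,A,B,G]
After op 6 (swap(6, 1)): offset=3, physical=[A,B,E,C,G,m,n], logical=[C,G,m,n,A,B,E]
After op 7 (rotate(+1)): offset=4, physical=[A,B,E,C,G,m,n], logical=[G,m,n,A,B,E,C]
After op 8 (rotate(-2)): offset=2, physical=[A,B,E,C,G,m,n], logical=[E,C,G,m,n,A,B]
After op 9 (replace(0, 'm')): offset=2, physical=[A,B,m,C,G,m,n], logical=[m,C,G,m,n,A,B]
After op 10 (replace(4, 'b')): offset=2, physical=[A,B,m,C,G,m,b], logical=[m,C,G,m,b,A,B]
After op 11 (replace(5, 'p')): offset=2, physical=[p,B,m,C,G,m,b], logical=[m,C,G,m,b,p,B]

Answer: m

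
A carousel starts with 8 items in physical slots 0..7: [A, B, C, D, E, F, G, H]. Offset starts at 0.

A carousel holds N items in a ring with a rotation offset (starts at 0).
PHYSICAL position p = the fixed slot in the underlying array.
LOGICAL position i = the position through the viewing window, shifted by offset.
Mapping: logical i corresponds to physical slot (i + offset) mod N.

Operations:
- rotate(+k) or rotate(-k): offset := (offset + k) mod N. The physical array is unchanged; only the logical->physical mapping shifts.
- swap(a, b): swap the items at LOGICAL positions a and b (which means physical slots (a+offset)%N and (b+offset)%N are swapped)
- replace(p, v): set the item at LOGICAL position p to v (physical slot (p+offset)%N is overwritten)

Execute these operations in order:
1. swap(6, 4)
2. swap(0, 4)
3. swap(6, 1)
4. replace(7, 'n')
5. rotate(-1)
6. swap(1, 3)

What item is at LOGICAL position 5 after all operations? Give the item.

Answer: A

Derivation:
After op 1 (swap(6, 4)): offset=0, physical=[A,B,C,D,G,F,E,H], logical=[A,B,C,D,G,F,E,H]
After op 2 (swap(0, 4)): offset=0, physical=[G,B,C,D,A,F,E,H], logical=[G,B,C,D,A,F,E,H]
After op 3 (swap(6, 1)): offset=0, physical=[G,E,C,D,A,F,B,H], logical=[G,E,C,D,A,F,B,H]
After op 4 (replace(7, 'n')): offset=0, physical=[G,E,C,D,A,F,B,n], logical=[G,E,C,D,A,F,B,n]
After op 5 (rotate(-1)): offset=7, physical=[G,E,C,D,A,F,B,n], logical=[n,G,E,C,D,A,F,B]
After op 6 (swap(1, 3)): offset=7, physical=[C,E,G,D,A,F,B,n], logical=[n,C,E,G,D,A,F,B]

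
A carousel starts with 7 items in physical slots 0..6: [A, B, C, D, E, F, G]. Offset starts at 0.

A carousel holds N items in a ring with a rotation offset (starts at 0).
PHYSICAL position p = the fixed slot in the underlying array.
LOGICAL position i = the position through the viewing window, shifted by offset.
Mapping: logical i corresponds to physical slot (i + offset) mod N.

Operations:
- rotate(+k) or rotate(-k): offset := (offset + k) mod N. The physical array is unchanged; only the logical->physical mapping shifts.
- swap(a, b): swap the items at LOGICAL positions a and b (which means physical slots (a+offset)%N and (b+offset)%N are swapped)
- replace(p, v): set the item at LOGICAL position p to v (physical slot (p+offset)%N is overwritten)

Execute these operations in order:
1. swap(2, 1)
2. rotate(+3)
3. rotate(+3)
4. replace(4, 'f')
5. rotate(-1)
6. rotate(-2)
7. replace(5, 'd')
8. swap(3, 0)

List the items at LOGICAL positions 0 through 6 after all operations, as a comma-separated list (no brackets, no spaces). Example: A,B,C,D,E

Answer: G,E,F,f,A,d,B

Derivation:
After op 1 (swap(2, 1)): offset=0, physical=[A,C,B,D,E,F,G], logical=[A,C,B,D,E,F,G]
After op 2 (rotate(+3)): offset=3, physical=[A,C,B,D,E,F,G], logical=[D,E,F,G,A,C,B]
After op 3 (rotate(+3)): offset=6, physical=[A,C,B,D,E,F,G], logical=[G,A,C,B,D,E,F]
After op 4 (replace(4, 'f')): offset=6, physical=[A,C,B,f,E,F,G], logical=[G,A,C,B,f,E,F]
After op 5 (rotate(-1)): offset=5, physical=[A,C,B,f,E,F,G], logical=[F,G,A,C,B,f,E]
After op 6 (rotate(-2)): offset=3, physical=[A,C,B,f,E,F,G], logical=[f,E,F,G,A,C,B]
After op 7 (replace(5, 'd')): offset=3, physical=[A,d,B,f,E,F,G], logical=[f,E,F,G,A,d,B]
After op 8 (swap(3, 0)): offset=3, physical=[A,d,B,G,E,F,f], logical=[G,E,F,f,A,d,B]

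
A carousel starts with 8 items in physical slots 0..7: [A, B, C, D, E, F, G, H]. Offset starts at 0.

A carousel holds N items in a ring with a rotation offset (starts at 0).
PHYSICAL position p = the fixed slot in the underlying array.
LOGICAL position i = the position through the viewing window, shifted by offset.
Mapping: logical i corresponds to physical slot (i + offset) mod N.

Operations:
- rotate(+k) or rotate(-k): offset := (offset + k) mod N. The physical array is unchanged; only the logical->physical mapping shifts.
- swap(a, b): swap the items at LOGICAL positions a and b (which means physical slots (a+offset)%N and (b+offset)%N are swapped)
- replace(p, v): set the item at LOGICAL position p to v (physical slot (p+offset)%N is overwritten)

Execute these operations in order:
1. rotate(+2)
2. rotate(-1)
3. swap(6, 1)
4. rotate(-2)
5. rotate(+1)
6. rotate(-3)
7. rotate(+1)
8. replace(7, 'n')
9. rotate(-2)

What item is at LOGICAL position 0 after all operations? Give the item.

Answer: E

Derivation:
After op 1 (rotate(+2)): offset=2, physical=[A,B,C,D,E,F,G,H], logical=[C,D,E,F,G,H,A,B]
After op 2 (rotate(-1)): offset=1, physical=[A,B,C,D,E,F,G,H], logical=[B,C,D,E,F,G,H,A]
After op 3 (swap(6, 1)): offset=1, physical=[A,B,H,D,E,F,G,C], logical=[B,H,D,E,F,G,C,A]
After op 4 (rotate(-2)): offset=7, physical=[A,B,H,D,E,F,G,C], logical=[C,A,B,H,D,E,F,G]
After op 5 (rotate(+1)): offset=0, physical=[A,B,H,D,E,F,G,C], logical=[A,B,H,D,E,F,G,C]
After op 6 (rotate(-3)): offset=5, physical=[A,B,H,D,E,F,G,C], logical=[F,G,C,A,B,H,D,E]
After op 7 (rotate(+1)): offset=6, physical=[A,B,H,D,E,F,G,C], logical=[G,C,A,B,H,D,E,F]
After op 8 (replace(7, 'n')): offset=6, physical=[A,B,H,D,E,n,G,C], logical=[G,C,A,B,H,D,E,n]
After op 9 (rotate(-2)): offset=4, physical=[A,B,H,D,E,n,G,C], logical=[E,n,G,C,A,B,H,D]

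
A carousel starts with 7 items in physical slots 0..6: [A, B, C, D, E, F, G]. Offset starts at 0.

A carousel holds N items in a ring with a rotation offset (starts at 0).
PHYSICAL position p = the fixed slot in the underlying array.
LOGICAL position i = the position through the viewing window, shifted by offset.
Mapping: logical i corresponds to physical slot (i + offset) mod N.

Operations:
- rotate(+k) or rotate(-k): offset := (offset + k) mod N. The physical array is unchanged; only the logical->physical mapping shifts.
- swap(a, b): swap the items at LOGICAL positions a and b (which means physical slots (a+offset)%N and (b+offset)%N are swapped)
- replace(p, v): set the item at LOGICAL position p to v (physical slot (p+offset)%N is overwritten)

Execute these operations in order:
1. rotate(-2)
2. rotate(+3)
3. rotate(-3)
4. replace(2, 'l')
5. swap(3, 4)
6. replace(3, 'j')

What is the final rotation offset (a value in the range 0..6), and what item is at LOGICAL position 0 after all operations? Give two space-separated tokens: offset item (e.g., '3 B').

Answer: 5 F

Derivation:
After op 1 (rotate(-2)): offset=5, physical=[A,B,C,D,E,F,G], logical=[F,G,A,B,C,D,E]
After op 2 (rotate(+3)): offset=1, physical=[A,B,C,D,E,F,G], logical=[B,C,D,E,F,G,A]
After op 3 (rotate(-3)): offset=5, physical=[A,B,C,D,E,F,G], logical=[F,G,A,B,C,D,E]
After op 4 (replace(2, 'l')): offset=5, physical=[l,B,C,D,E,F,G], logical=[F,G,l,B,C,D,E]
After op 5 (swap(3, 4)): offset=5, physical=[l,C,B,D,E,F,G], logical=[F,G,l,C,B,D,E]
After op 6 (replace(3, 'j')): offset=5, physical=[l,j,B,D,E,F,G], logical=[F,G,l,j,B,D,E]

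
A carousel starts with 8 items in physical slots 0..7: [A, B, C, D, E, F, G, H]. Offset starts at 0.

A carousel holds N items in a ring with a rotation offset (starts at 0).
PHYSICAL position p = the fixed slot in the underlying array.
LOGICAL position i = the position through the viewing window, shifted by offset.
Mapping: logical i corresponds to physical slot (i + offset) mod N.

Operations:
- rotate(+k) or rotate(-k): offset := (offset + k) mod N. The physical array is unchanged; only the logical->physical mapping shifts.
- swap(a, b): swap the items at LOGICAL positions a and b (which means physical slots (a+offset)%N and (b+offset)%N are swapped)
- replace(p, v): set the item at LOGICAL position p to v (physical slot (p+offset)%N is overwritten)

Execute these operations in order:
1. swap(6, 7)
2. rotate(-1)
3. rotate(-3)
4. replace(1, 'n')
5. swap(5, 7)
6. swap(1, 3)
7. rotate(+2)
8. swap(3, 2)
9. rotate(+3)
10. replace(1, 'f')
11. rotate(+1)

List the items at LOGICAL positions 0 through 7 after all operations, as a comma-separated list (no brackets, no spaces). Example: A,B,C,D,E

After op 1 (swap(6, 7)): offset=0, physical=[A,B,C,D,E,F,H,G], logical=[A,B,C,D,E,F,H,G]
After op 2 (rotate(-1)): offset=7, physical=[A,B,C,D,E,F,H,G], logical=[G,A,B,C,D,E,F,H]
After op 3 (rotate(-3)): offset=4, physical=[A,B,C,D,E,F,H,G], logical=[E,F,H,G,A,B,C,D]
After op 4 (replace(1, 'n')): offset=4, physical=[A,B,C,D,E,n,H,G], logical=[E,n,H,G,A,B,C,D]
After op 5 (swap(5, 7)): offset=4, physical=[A,D,C,B,E,n,H,G], logical=[E,n,H,G,A,D,C,B]
After op 6 (swap(1, 3)): offset=4, physical=[A,D,C,B,E,G,H,n], logical=[E,G,H,n,A,D,C,B]
After op 7 (rotate(+2)): offset=6, physical=[A,D,C,B,E,G,H,n], logical=[H,n,A,D,C,B,E,G]
After op 8 (swap(3, 2)): offset=6, physical=[D,A,C,B,E,G,H,n], logical=[H,n,D,A,C,B,E,G]
After op 9 (rotate(+3)): offset=1, physical=[D,A,C,B,E,G,H,n], logical=[A,C,B,E,G,H,n,D]
After op 10 (replace(1, 'f')): offset=1, physical=[D,A,f,B,E,G,H,n], logical=[A,f,B,E,G,H,n,D]
After op 11 (rotate(+1)): offset=2, physical=[D,A,f,B,E,G,H,n], logical=[f,B,E,G,H,n,D,A]

Answer: f,B,E,G,H,n,D,A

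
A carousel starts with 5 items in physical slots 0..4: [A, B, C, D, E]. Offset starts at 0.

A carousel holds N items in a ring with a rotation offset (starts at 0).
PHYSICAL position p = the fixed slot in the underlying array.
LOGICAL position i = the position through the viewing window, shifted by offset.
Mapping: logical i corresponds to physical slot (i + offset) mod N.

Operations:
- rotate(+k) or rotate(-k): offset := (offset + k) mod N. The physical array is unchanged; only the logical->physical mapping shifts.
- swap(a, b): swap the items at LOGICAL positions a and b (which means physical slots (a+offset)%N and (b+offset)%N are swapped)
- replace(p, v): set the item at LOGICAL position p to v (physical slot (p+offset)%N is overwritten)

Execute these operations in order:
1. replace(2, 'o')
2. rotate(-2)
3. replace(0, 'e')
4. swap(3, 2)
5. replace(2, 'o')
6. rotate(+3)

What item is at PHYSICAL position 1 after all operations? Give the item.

After op 1 (replace(2, 'o')): offset=0, physical=[A,B,o,D,E], logical=[A,B,o,D,E]
After op 2 (rotate(-2)): offset=3, physical=[A,B,o,D,E], logical=[D,E,A,B,o]
After op 3 (replace(0, 'e')): offset=3, physical=[A,B,o,e,E], logical=[e,E,A,B,o]
After op 4 (swap(3, 2)): offset=3, physical=[B,A,o,e,E], logical=[e,E,B,A,o]
After op 5 (replace(2, 'o')): offset=3, physical=[o,A,o,e,E], logical=[e,E,o,A,o]
After op 6 (rotate(+3)): offset=1, physical=[o,A,o,e,E], logical=[A,o,e,E,o]

Answer: A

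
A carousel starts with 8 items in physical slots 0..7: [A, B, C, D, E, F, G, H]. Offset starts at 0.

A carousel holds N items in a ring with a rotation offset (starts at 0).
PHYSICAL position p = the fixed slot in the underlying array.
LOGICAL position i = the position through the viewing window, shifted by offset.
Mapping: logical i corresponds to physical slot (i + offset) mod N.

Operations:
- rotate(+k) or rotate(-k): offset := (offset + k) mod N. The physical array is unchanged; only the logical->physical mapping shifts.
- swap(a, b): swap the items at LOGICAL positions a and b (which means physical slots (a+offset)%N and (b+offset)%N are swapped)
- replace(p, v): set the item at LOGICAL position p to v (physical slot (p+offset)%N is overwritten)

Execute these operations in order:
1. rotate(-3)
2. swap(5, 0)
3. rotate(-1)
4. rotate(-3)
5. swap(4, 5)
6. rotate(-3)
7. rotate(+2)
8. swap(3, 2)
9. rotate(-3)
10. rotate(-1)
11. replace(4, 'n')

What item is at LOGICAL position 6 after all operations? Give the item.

After op 1 (rotate(-3)): offset=5, physical=[A,B,C,D,E,F,G,H], logical=[F,G,H,A,B,C,D,E]
After op 2 (swap(5, 0)): offset=5, physical=[A,B,F,D,E,C,G,H], logical=[C,G,H,A,B,F,D,E]
After op 3 (rotate(-1)): offset=4, physical=[A,B,F,D,E,C,G,H], logical=[E,C,G,H,A,B,F,D]
After op 4 (rotate(-3)): offset=1, physical=[A,B,F,D,E,C,G,H], logical=[B,F,D,E,C,G,H,A]
After op 5 (swap(4, 5)): offset=1, physical=[A,B,F,D,E,G,C,H], logical=[B,F,D,E,G,C,H,A]
After op 6 (rotate(-3)): offset=6, physical=[A,B,F,D,E,G,C,H], logical=[C,H,A,B,F,D,E,G]
After op 7 (rotate(+2)): offset=0, physical=[A,B,F,D,E,G,C,H], logical=[A,B,F,D,E,G,C,H]
After op 8 (swap(3, 2)): offset=0, physical=[A,B,D,F,E,G,C,H], logical=[A,B,D,F,E,G,C,H]
After op 9 (rotate(-3)): offset=5, physical=[A,B,D,F,E,G,C,H], logical=[G,C,H,A,B,D,F,E]
After op 10 (rotate(-1)): offset=4, physical=[A,B,D,F,E,G,C,H], logical=[E,G,C,H,A,B,D,F]
After op 11 (replace(4, 'n')): offset=4, physical=[n,B,D,F,E,G,C,H], logical=[E,G,C,H,n,B,D,F]

Answer: D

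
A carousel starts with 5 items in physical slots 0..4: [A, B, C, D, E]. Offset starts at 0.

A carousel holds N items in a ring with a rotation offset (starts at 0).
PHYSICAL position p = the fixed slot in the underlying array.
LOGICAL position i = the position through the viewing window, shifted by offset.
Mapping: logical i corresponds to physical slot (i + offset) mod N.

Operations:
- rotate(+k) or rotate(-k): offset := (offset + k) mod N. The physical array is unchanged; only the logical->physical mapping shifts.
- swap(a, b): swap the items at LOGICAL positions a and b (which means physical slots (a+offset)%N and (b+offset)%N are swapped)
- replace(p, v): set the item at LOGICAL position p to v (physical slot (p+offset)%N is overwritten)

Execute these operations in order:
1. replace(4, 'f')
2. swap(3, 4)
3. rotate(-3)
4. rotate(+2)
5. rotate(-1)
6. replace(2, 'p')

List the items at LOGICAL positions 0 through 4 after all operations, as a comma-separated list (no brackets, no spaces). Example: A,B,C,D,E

Answer: f,D,p,B,C

Derivation:
After op 1 (replace(4, 'f')): offset=0, physical=[A,B,C,D,f], logical=[A,B,C,D,f]
After op 2 (swap(3, 4)): offset=0, physical=[A,B,C,f,D], logical=[A,B,C,f,D]
After op 3 (rotate(-3)): offset=2, physical=[A,B,C,f,D], logical=[C,f,D,A,B]
After op 4 (rotate(+2)): offset=4, physical=[A,B,C,f,D], logical=[D,A,B,C,f]
After op 5 (rotate(-1)): offset=3, physical=[A,B,C,f,D], logical=[f,D,A,B,C]
After op 6 (replace(2, 'p')): offset=3, physical=[p,B,C,f,D], logical=[f,D,p,B,C]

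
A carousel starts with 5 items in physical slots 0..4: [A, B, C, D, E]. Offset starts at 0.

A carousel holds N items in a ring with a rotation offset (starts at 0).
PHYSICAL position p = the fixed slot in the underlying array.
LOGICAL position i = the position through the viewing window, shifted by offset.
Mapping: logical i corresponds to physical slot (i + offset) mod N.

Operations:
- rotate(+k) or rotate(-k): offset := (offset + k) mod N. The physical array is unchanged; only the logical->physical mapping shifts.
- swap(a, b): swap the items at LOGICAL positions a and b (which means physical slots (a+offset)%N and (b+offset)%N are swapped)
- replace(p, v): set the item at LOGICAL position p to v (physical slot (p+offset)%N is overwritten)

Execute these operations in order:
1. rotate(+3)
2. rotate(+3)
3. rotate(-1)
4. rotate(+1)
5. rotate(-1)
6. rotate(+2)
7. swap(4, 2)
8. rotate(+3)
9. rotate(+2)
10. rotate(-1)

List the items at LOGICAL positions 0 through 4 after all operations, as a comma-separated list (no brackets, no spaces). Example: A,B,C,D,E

Answer: E,C,D,B,A

Derivation:
After op 1 (rotate(+3)): offset=3, physical=[A,B,C,D,E], logical=[D,E,A,B,C]
After op 2 (rotate(+3)): offset=1, physical=[A,B,C,D,E], logical=[B,C,D,E,A]
After op 3 (rotate(-1)): offset=0, physical=[A,B,C,D,E], logical=[A,B,C,D,E]
After op 4 (rotate(+1)): offset=1, physical=[A,B,C,D,E], logical=[B,C,D,E,A]
After op 5 (rotate(-1)): offset=0, physical=[A,B,C,D,E], logical=[A,B,C,D,E]
After op 6 (rotate(+2)): offset=2, physical=[A,B,C,D,E], logical=[C,D,E,A,B]
After op 7 (swap(4, 2)): offset=2, physical=[A,E,C,D,B], logical=[C,D,B,A,E]
After op 8 (rotate(+3)): offset=0, physical=[A,E,C,D,B], logical=[A,E,C,D,B]
After op 9 (rotate(+2)): offset=2, physical=[A,E,C,D,B], logical=[C,D,B,A,E]
After op 10 (rotate(-1)): offset=1, physical=[A,E,C,D,B], logical=[E,C,D,B,A]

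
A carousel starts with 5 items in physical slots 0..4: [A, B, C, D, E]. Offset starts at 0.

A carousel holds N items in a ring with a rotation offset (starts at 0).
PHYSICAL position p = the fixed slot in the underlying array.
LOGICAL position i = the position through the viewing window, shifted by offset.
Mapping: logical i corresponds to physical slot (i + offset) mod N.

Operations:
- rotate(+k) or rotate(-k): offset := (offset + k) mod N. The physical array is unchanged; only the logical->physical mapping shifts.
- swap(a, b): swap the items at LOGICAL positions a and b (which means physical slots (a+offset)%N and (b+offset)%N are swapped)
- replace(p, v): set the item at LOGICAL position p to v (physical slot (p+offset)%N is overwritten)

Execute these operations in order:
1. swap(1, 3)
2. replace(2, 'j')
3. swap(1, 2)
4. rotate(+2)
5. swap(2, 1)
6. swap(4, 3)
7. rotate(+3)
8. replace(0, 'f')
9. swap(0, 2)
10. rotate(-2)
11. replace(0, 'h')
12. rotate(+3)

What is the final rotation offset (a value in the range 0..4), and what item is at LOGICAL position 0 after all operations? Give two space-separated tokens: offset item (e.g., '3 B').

After op 1 (swap(1, 3)): offset=0, physical=[A,D,C,B,E], logical=[A,D,C,B,E]
After op 2 (replace(2, 'j')): offset=0, physical=[A,D,j,B,E], logical=[A,D,j,B,E]
After op 3 (swap(1, 2)): offset=0, physical=[A,j,D,B,E], logical=[A,j,D,B,E]
After op 4 (rotate(+2)): offset=2, physical=[A,j,D,B,E], logical=[D,B,E,A,j]
After op 5 (swap(2, 1)): offset=2, physical=[A,j,D,E,B], logical=[D,E,B,A,j]
After op 6 (swap(4, 3)): offset=2, physical=[j,A,D,E,B], logical=[D,E,B,j,A]
After op 7 (rotate(+3)): offset=0, physical=[j,A,D,E,B], logical=[j,A,D,E,B]
After op 8 (replace(0, 'f')): offset=0, physical=[f,A,D,E,B], logical=[f,A,D,E,B]
After op 9 (swap(0, 2)): offset=0, physical=[D,A,f,E,B], logical=[D,A,f,E,B]
After op 10 (rotate(-2)): offset=3, physical=[D,A,f,E,B], logical=[E,B,D,A,f]
After op 11 (replace(0, 'h')): offset=3, physical=[D,A,f,h,B], logical=[h,B,D,A,f]
After op 12 (rotate(+3)): offset=1, physical=[D,A,f,h,B], logical=[A,f,h,B,D]

Answer: 1 A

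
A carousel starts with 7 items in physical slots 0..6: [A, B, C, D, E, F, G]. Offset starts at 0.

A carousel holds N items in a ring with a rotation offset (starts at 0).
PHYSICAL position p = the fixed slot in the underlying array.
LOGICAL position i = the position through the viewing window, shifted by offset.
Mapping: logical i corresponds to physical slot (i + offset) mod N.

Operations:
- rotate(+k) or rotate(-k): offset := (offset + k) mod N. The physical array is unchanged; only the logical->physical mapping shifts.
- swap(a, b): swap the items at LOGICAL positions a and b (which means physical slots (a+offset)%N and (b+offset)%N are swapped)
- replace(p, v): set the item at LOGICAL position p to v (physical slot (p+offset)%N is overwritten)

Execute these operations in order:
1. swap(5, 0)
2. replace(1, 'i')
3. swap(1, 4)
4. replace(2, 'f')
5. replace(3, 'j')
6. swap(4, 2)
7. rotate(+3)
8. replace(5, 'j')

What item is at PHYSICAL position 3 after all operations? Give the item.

After op 1 (swap(5, 0)): offset=0, physical=[F,B,C,D,E,A,G], logical=[F,B,C,D,E,A,G]
After op 2 (replace(1, 'i')): offset=0, physical=[F,i,C,D,E,A,G], logical=[F,i,C,D,E,A,G]
After op 3 (swap(1, 4)): offset=0, physical=[F,E,C,D,i,A,G], logical=[F,E,C,D,i,A,G]
After op 4 (replace(2, 'f')): offset=0, physical=[F,E,f,D,i,A,G], logical=[F,E,f,D,i,A,G]
After op 5 (replace(3, 'j')): offset=0, physical=[F,E,f,j,i,A,G], logical=[F,E,f,j,i,A,G]
After op 6 (swap(4, 2)): offset=0, physical=[F,E,i,j,f,A,G], logical=[F,E,i,j,f,A,G]
After op 7 (rotate(+3)): offset=3, physical=[F,E,i,j,f,A,G], logical=[j,f,A,G,F,E,i]
After op 8 (replace(5, 'j')): offset=3, physical=[F,j,i,j,f,A,G], logical=[j,f,A,G,F,j,i]

Answer: j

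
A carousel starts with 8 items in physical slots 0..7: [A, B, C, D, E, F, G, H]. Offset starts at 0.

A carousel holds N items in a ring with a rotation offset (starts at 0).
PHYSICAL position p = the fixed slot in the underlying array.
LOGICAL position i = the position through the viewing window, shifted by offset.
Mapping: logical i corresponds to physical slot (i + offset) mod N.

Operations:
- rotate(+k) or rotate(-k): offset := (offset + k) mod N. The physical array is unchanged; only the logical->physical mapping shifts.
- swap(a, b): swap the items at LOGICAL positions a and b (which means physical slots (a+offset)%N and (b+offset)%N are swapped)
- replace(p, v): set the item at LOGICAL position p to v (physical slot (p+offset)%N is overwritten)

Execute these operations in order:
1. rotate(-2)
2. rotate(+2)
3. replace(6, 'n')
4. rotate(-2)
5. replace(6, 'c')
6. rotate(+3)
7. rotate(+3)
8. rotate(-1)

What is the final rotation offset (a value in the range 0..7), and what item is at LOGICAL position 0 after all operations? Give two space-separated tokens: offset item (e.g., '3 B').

After op 1 (rotate(-2)): offset=6, physical=[A,B,C,D,E,F,G,H], logical=[G,H,A,B,C,D,E,F]
After op 2 (rotate(+2)): offset=0, physical=[A,B,C,D,E,F,G,H], logical=[A,B,C,D,E,F,G,H]
After op 3 (replace(6, 'n')): offset=0, physical=[A,B,C,D,E,F,n,H], logical=[A,B,C,D,E,F,n,H]
After op 4 (rotate(-2)): offset=6, physical=[A,B,C,D,E,F,n,H], logical=[n,H,A,B,C,D,E,F]
After op 5 (replace(6, 'c')): offset=6, physical=[A,B,C,D,c,F,n,H], logical=[n,H,A,B,C,D,c,F]
After op 6 (rotate(+3)): offset=1, physical=[A,B,C,D,c,F,n,H], logical=[B,C,D,c,F,n,H,A]
After op 7 (rotate(+3)): offset=4, physical=[A,B,C,D,c,F,n,H], logical=[c,F,n,H,A,B,C,D]
After op 8 (rotate(-1)): offset=3, physical=[A,B,C,D,c,F,n,H], logical=[D,c,F,n,H,A,B,C]

Answer: 3 D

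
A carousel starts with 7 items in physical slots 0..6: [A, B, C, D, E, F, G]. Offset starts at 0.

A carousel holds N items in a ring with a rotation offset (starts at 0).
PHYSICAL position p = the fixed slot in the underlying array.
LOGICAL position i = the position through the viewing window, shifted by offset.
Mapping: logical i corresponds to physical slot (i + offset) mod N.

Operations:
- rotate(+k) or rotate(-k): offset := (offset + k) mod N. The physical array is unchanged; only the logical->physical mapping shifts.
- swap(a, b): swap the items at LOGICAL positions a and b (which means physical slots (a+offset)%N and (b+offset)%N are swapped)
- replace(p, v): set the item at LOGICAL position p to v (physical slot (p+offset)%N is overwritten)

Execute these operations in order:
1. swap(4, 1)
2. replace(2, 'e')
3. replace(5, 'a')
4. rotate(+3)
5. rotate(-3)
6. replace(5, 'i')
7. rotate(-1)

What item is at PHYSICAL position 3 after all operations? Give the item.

Answer: D

Derivation:
After op 1 (swap(4, 1)): offset=0, physical=[A,E,C,D,B,F,G], logical=[A,E,C,D,B,F,G]
After op 2 (replace(2, 'e')): offset=0, physical=[A,E,e,D,B,F,G], logical=[A,E,e,D,B,F,G]
After op 3 (replace(5, 'a')): offset=0, physical=[A,E,e,D,B,a,G], logical=[A,E,e,D,B,a,G]
After op 4 (rotate(+3)): offset=3, physical=[A,E,e,D,B,a,G], logical=[D,B,a,G,A,E,e]
After op 5 (rotate(-3)): offset=0, physical=[A,E,e,D,B,a,G], logical=[A,E,e,D,B,a,G]
After op 6 (replace(5, 'i')): offset=0, physical=[A,E,e,D,B,i,G], logical=[A,E,e,D,B,i,G]
After op 7 (rotate(-1)): offset=6, physical=[A,E,e,D,B,i,G], logical=[G,A,E,e,D,B,i]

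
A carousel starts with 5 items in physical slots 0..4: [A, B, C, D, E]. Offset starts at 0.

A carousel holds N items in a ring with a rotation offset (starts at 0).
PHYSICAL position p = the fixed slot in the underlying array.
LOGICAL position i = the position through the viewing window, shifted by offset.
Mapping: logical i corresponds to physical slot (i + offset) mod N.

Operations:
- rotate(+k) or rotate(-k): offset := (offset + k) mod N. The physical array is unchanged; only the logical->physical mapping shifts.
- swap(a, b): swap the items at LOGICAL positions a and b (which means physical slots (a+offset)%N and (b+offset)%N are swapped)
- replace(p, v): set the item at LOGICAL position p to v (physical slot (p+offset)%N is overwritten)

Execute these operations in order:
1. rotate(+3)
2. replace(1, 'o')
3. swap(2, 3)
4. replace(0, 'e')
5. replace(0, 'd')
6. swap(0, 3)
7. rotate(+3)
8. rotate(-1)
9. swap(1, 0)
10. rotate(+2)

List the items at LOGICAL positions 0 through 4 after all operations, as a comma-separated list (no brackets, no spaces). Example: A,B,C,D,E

After op 1 (rotate(+3)): offset=3, physical=[A,B,C,D,E], logical=[D,E,A,B,C]
After op 2 (replace(1, 'o')): offset=3, physical=[A,B,C,D,o], logical=[D,o,A,B,C]
After op 3 (swap(2, 3)): offset=3, physical=[B,A,C,D,o], logical=[D,o,B,A,C]
After op 4 (replace(0, 'e')): offset=3, physical=[B,A,C,e,o], logical=[e,o,B,A,C]
After op 5 (replace(0, 'd')): offset=3, physical=[B,A,C,d,o], logical=[d,o,B,A,C]
After op 6 (swap(0, 3)): offset=3, physical=[B,d,C,A,o], logical=[A,o,B,d,C]
After op 7 (rotate(+3)): offset=1, physical=[B,d,C,A,o], logical=[d,C,A,o,B]
After op 8 (rotate(-1)): offset=0, physical=[B,d,C,A,o], logical=[B,d,C,A,o]
After op 9 (swap(1, 0)): offset=0, physical=[d,B,C,A,o], logical=[d,B,C,A,o]
After op 10 (rotate(+2)): offset=2, physical=[d,B,C,A,o], logical=[C,A,o,d,B]

Answer: C,A,o,d,B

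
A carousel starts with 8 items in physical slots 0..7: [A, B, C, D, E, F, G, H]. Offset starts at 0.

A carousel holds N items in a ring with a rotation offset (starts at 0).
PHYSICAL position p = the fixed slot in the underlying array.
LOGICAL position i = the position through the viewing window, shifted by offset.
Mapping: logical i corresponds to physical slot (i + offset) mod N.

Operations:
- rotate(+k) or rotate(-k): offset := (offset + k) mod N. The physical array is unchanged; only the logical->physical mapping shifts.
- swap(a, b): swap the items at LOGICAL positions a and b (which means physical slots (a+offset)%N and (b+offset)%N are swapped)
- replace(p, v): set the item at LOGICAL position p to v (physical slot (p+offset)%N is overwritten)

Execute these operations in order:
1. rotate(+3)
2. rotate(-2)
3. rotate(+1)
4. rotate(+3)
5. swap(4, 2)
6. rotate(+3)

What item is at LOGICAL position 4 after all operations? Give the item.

After op 1 (rotate(+3)): offset=3, physical=[A,B,C,D,E,F,G,H], logical=[D,E,F,G,H,A,B,C]
After op 2 (rotate(-2)): offset=1, physical=[A,B,C,D,E,F,G,H], logical=[B,C,D,E,F,G,H,A]
After op 3 (rotate(+1)): offset=2, physical=[A,B,C,D,E,F,G,H], logical=[C,D,E,F,G,H,A,B]
After op 4 (rotate(+3)): offset=5, physical=[A,B,C,D,E,F,G,H], logical=[F,G,H,A,B,C,D,E]
After op 5 (swap(4, 2)): offset=5, physical=[A,H,C,D,E,F,G,B], logical=[F,G,B,A,H,C,D,E]
After op 6 (rotate(+3)): offset=0, physical=[A,H,C,D,E,F,G,B], logical=[A,H,C,D,E,F,G,B]

Answer: E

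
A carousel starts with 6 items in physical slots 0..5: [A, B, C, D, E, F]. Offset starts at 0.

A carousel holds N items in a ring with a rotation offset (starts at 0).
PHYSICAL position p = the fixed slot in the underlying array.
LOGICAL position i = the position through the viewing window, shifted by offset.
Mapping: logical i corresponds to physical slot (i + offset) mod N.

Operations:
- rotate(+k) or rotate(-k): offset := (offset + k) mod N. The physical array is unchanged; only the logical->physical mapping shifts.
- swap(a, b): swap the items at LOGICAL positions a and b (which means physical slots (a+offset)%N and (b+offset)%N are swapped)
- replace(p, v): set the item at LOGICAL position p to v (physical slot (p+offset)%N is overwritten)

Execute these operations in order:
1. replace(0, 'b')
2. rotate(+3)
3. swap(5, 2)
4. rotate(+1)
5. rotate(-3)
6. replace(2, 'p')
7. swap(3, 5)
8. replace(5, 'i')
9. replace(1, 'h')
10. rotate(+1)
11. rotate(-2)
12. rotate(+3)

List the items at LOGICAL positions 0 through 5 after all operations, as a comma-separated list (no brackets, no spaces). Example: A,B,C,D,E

After op 1 (replace(0, 'b')): offset=0, physical=[b,B,C,D,E,F], logical=[b,B,C,D,E,F]
After op 2 (rotate(+3)): offset=3, physical=[b,B,C,D,E,F], logical=[D,E,F,b,B,C]
After op 3 (swap(5, 2)): offset=3, physical=[b,B,F,D,E,C], logical=[D,E,C,b,B,F]
After op 4 (rotate(+1)): offset=4, physical=[b,B,F,D,E,C], logical=[E,C,b,B,F,D]
After op 5 (rotate(-3)): offset=1, physical=[b,B,F,D,E,C], logical=[B,F,D,E,C,b]
After op 6 (replace(2, 'p')): offset=1, physical=[b,B,F,p,E,C], logical=[B,F,p,E,C,b]
After op 7 (swap(3, 5)): offset=1, physical=[E,B,F,p,b,C], logical=[B,F,p,b,C,E]
After op 8 (replace(5, 'i')): offset=1, physical=[i,B,F,p,b,C], logical=[B,F,p,b,C,i]
After op 9 (replace(1, 'h')): offset=1, physical=[i,B,h,p,b,C], logical=[B,h,p,b,C,i]
After op 10 (rotate(+1)): offset=2, physical=[i,B,h,p,b,C], logical=[h,p,b,C,i,B]
After op 11 (rotate(-2)): offset=0, physical=[i,B,h,p,b,C], logical=[i,B,h,p,b,C]
After op 12 (rotate(+3)): offset=3, physical=[i,B,h,p,b,C], logical=[p,b,C,i,B,h]

Answer: p,b,C,i,B,h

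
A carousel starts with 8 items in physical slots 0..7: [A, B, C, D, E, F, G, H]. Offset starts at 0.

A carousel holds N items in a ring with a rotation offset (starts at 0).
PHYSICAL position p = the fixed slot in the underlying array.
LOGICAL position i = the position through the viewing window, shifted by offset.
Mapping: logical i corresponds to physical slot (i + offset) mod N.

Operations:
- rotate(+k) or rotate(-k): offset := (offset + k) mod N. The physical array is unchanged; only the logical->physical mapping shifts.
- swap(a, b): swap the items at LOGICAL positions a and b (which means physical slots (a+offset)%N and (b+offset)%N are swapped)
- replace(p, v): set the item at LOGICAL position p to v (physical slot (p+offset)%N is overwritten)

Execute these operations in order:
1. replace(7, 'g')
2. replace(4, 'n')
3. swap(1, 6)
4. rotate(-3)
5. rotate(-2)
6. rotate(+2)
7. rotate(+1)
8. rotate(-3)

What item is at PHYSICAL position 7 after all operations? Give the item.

After op 1 (replace(7, 'g')): offset=0, physical=[A,B,C,D,E,F,G,g], logical=[A,B,C,D,E,F,G,g]
After op 2 (replace(4, 'n')): offset=0, physical=[A,B,C,D,n,F,G,g], logical=[A,B,C,D,n,F,G,g]
After op 3 (swap(1, 6)): offset=0, physical=[A,G,C,D,n,F,B,g], logical=[A,G,C,D,n,F,B,g]
After op 4 (rotate(-3)): offset=5, physical=[A,G,C,D,n,F,B,g], logical=[F,B,g,A,G,C,D,n]
After op 5 (rotate(-2)): offset=3, physical=[A,G,C,D,n,F,B,g], logical=[D,n,F,B,g,A,G,C]
After op 6 (rotate(+2)): offset=5, physical=[A,G,C,D,n,F,B,g], logical=[F,B,g,A,G,C,D,n]
After op 7 (rotate(+1)): offset=6, physical=[A,G,C,D,n,F,B,g], logical=[B,g,A,G,C,D,n,F]
After op 8 (rotate(-3)): offset=3, physical=[A,G,C,D,n,F,B,g], logical=[D,n,F,B,g,A,G,C]

Answer: g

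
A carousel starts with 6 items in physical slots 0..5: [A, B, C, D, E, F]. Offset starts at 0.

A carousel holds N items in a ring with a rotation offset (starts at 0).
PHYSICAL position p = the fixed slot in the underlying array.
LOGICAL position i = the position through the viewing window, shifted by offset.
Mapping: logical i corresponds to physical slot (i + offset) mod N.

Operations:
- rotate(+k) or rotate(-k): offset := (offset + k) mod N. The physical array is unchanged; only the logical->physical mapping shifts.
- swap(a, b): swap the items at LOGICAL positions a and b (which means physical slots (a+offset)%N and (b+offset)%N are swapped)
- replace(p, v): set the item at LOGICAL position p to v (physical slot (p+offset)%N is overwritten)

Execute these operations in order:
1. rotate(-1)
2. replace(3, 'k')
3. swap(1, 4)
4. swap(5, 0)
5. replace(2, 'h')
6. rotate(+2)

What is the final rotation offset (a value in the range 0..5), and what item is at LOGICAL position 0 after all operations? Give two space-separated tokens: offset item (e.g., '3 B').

After op 1 (rotate(-1)): offset=5, physical=[A,B,C,D,E,F], logical=[F,A,B,C,D,E]
After op 2 (replace(3, 'k')): offset=5, physical=[A,B,k,D,E,F], logical=[F,A,B,k,D,E]
After op 3 (swap(1, 4)): offset=5, physical=[D,B,k,A,E,F], logical=[F,D,B,k,A,E]
After op 4 (swap(5, 0)): offset=5, physical=[D,B,k,A,F,E], logical=[E,D,B,k,A,F]
After op 5 (replace(2, 'h')): offset=5, physical=[D,h,k,A,F,E], logical=[E,D,h,k,A,F]
After op 6 (rotate(+2)): offset=1, physical=[D,h,k,A,F,E], logical=[h,k,A,F,E,D]

Answer: 1 h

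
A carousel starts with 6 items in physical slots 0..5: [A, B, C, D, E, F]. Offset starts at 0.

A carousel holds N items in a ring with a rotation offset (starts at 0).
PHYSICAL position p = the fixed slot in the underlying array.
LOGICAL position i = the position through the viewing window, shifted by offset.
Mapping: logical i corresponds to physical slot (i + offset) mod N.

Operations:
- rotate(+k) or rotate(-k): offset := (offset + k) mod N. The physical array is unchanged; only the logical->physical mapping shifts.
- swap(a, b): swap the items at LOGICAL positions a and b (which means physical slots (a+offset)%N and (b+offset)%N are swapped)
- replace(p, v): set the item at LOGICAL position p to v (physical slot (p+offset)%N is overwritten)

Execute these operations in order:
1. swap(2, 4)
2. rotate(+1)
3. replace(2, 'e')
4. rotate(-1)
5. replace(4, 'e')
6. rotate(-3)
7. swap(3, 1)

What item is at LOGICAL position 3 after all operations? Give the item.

After op 1 (swap(2, 4)): offset=0, physical=[A,B,E,D,C,F], logical=[A,B,E,D,C,F]
After op 2 (rotate(+1)): offset=1, physical=[A,B,E,D,C,F], logical=[B,E,D,C,F,A]
After op 3 (replace(2, 'e')): offset=1, physical=[A,B,E,e,C,F], logical=[B,E,e,C,F,A]
After op 4 (rotate(-1)): offset=0, physical=[A,B,E,e,C,F], logical=[A,B,E,e,C,F]
After op 5 (replace(4, 'e')): offset=0, physical=[A,B,E,e,e,F], logical=[A,B,E,e,e,F]
After op 6 (rotate(-3)): offset=3, physical=[A,B,E,e,e,F], logical=[e,e,F,A,B,E]
After op 7 (swap(3, 1)): offset=3, physical=[e,B,E,e,A,F], logical=[e,A,F,e,B,E]

Answer: e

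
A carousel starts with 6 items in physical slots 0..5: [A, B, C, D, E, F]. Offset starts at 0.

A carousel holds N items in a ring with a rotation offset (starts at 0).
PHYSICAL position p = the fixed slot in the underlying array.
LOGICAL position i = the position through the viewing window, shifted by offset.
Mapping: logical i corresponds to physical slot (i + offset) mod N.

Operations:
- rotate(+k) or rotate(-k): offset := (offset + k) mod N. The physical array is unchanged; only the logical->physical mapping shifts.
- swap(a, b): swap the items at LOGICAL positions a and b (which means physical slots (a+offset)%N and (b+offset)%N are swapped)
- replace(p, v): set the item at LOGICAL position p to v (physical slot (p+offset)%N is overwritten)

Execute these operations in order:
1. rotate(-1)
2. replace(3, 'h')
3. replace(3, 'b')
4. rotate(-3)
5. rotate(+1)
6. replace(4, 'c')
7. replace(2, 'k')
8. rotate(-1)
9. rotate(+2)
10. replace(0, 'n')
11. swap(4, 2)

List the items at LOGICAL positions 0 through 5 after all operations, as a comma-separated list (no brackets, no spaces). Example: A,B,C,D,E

After op 1 (rotate(-1)): offset=5, physical=[A,B,C,D,E,F], logical=[F,A,B,C,D,E]
After op 2 (replace(3, 'h')): offset=5, physical=[A,B,h,D,E,F], logical=[F,A,B,h,D,E]
After op 3 (replace(3, 'b')): offset=5, physical=[A,B,b,D,E,F], logical=[F,A,B,b,D,E]
After op 4 (rotate(-3)): offset=2, physical=[A,B,b,D,E,F], logical=[b,D,E,F,A,B]
After op 5 (rotate(+1)): offset=3, physical=[A,B,b,D,E,F], logical=[D,E,F,A,B,b]
After op 6 (replace(4, 'c')): offset=3, physical=[A,c,b,D,E,F], logical=[D,E,F,A,c,b]
After op 7 (replace(2, 'k')): offset=3, physical=[A,c,b,D,E,k], logical=[D,E,k,A,c,b]
After op 8 (rotate(-1)): offset=2, physical=[A,c,b,D,E,k], logical=[b,D,E,k,A,c]
After op 9 (rotate(+2)): offset=4, physical=[A,c,b,D,E,k], logical=[E,k,A,c,b,D]
After op 10 (replace(0, 'n')): offset=4, physical=[A,c,b,D,n,k], logical=[n,k,A,c,b,D]
After op 11 (swap(4, 2)): offset=4, physical=[b,c,A,D,n,k], logical=[n,k,b,c,A,D]

Answer: n,k,b,c,A,D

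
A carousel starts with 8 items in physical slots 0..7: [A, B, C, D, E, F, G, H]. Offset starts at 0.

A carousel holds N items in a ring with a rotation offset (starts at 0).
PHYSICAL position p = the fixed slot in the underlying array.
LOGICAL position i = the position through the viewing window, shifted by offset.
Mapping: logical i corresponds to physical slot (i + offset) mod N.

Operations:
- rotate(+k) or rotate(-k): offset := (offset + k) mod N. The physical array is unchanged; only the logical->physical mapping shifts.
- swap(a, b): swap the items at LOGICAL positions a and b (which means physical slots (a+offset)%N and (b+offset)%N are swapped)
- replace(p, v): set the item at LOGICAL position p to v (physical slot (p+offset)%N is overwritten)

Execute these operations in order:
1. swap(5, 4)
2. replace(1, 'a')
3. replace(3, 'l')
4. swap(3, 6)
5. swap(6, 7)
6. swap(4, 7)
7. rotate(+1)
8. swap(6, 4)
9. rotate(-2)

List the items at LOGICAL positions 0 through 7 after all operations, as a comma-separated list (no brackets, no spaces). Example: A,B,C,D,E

After op 1 (swap(5, 4)): offset=0, physical=[A,B,C,D,F,E,G,H], logical=[A,B,C,D,F,E,G,H]
After op 2 (replace(1, 'a')): offset=0, physical=[A,a,C,D,F,E,G,H], logical=[A,a,C,D,F,E,G,H]
After op 3 (replace(3, 'l')): offset=0, physical=[A,a,C,l,F,E,G,H], logical=[A,a,C,l,F,E,G,H]
After op 4 (swap(3, 6)): offset=0, physical=[A,a,C,G,F,E,l,H], logical=[A,a,C,G,F,E,l,H]
After op 5 (swap(6, 7)): offset=0, physical=[A,a,C,G,F,E,H,l], logical=[A,a,C,G,F,E,H,l]
After op 6 (swap(4, 7)): offset=0, physical=[A,a,C,G,l,E,H,F], logical=[A,a,C,G,l,E,H,F]
After op 7 (rotate(+1)): offset=1, physical=[A,a,C,G,l,E,H,F], logical=[a,C,G,l,E,H,F,A]
After op 8 (swap(6, 4)): offset=1, physical=[A,a,C,G,l,F,H,E], logical=[a,C,G,l,F,H,E,A]
After op 9 (rotate(-2)): offset=7, physical=[A,a,C,G,l,F,H,E], logical=[E,A,a,C,G,l,F,H]

Answer: E,A,a,C,G,l,F,H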